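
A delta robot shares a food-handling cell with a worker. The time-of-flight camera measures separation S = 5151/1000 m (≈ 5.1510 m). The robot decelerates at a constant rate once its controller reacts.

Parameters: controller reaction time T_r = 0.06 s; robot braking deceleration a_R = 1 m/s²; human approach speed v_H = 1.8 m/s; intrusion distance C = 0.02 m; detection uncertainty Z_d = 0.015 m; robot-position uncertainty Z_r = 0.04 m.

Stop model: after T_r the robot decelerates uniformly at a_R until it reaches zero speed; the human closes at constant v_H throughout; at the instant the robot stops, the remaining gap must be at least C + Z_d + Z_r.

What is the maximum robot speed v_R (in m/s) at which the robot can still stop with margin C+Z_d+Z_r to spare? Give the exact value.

v_R_max = 9/5 m/s = 1.8000 m/s

quadratic (1/2)·v² + (93/50)·v + (-621/125) = 0
  disc = (93/50)² − 4·(1/2)·(-621/125) = 33489/2500 ; √disc = 183/50
  v_R = (−(93/50) + 183/50) / (2·(1/2)) = 9/5 m/s
check:
braking lasts T_s = (9/5)/1 = 1.8000 s
robot in T_r: 1.8000·0.0600 = 0.1080 m
robot under decel: 1.8000²/(2·1.0000) = 1.6200 m
human over T_r+T_s: 1.8000·(0.0600+1.8000) = 3.3480 m
residual clearance needed = 0.0200+0.0150+0.0400 = 0.0750 m
sum ≈ 0.1080+1.6200+3.3480+0.0750 ≈ 5.1510 m = S ✓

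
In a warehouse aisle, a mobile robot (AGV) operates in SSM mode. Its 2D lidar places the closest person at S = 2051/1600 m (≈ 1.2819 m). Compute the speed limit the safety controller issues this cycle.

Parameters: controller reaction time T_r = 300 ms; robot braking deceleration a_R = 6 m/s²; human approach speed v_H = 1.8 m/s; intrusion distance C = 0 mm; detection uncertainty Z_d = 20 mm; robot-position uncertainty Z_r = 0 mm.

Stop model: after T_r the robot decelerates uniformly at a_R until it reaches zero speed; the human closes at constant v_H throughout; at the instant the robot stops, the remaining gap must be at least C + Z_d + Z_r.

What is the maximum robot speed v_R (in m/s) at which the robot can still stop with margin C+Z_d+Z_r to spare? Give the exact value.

v_R_max = 21/20 m/s = 1.0500 m/s

quadratic (1/12)·v² + (3/5)·v + (-231/320) = 0
  disc = (3/5)² − 4·(1/12)·(-231/320) = 961/1600 ; √disc = 31/40
  v_R = (−(3/5) + 31/40) / (2·(1/12)) = 21/20 m/s
check:
T_s = v_R/a_R = (21/20)/6 = 0.1750 s
reaction-phase robot travel = 1.0500·0.3000 = 0.3150 m
robot covers 1.0500·0.1750 − ½·6.0000·0.1750² = 0.0919 m while stopping
person approaches 1.8000·(0.3000+0.1750) = 0.8550 m
residual clearance needed = 0.0000+0.0200+0.0000 = 0.0200 m
sum ≈ 0.3150+0.0919+0.8550+0.0200 ≈ 1.2819 m = S ✓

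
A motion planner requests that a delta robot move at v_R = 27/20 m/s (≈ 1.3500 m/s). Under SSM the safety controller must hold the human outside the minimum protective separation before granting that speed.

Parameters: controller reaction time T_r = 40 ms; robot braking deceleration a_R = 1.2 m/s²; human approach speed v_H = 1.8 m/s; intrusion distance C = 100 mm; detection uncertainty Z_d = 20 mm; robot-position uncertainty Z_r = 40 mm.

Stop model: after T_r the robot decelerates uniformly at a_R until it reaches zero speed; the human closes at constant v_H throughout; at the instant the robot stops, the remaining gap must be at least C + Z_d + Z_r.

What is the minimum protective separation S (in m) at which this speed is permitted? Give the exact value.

S_min = 24563/8000 m = 3.0704 m

braking lasts T_s = (27/20)/(6/5) = 1.1250 s
robot in T_r: 1.3500·0.0400 = 0.0540 m
robot under decel: 1.3500²/(2·1.2000) = 0.7594 m
human closes 1.8000·1.1650 = 2.0970 m
C+Z_d+Z_r = 0.1000+0.0200+0.0400 = 0.1600 m
S_min ≈ 0.0540+0.7594+2.0970+0.1600  ⇒  S_min = 24563/8000 m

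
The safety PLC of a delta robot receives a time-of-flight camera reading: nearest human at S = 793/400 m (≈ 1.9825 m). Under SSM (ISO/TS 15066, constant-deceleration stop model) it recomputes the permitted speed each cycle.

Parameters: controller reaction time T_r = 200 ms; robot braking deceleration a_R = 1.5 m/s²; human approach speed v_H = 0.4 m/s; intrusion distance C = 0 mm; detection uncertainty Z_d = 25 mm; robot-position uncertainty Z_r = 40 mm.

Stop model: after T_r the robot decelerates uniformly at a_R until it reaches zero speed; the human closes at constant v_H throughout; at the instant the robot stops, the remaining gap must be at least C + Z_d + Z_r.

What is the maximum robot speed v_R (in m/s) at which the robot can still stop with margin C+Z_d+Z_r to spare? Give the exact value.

v_R_max = 7/4 m/s = 1.7500 m/s

collect terms ⇒ (1/3)·v_R² + (7/15)·v_R + (-147/80) = 0
  disc = (7/15)² − 4·(1/3)·(-147/80) = 2401/900 ; √disc = 49/30
  v_R = (−(7/15) + 49/30) / (2·(1/3)) = 7/4 m/s
check:
T_s = v_R/a_R = (7/4)/(3/2) = 1.1667 s
robot covers v_R·T_r = 1.7500·0.2000 = 0.3500 m before braking
robot under decel: 1.7500²/(2·1.5000) = 1.0208 m
person approaches 0.4000·(0.2000+1.1667) = 0.5467 m
residual clearance needed = 0.0000+0.0250+0.0400 = 0.0650 m
sum ≈ 0.3500+1.0208+0.5467+0.0650 ≈ 1.9825 m = S ✓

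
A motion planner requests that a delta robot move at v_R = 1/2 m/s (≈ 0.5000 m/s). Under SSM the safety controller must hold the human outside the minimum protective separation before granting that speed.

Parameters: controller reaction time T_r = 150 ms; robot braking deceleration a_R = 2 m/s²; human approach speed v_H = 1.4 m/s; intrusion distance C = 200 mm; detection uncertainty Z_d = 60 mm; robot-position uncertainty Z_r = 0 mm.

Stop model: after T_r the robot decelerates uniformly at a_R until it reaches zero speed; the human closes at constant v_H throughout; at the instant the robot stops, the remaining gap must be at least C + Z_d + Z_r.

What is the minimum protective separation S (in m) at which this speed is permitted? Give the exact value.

stop time T_s = (1/2)/2 = 0.2500 s
robot in T_r: 0.5000·0.1500 = 0.0750 m
robot covers 0.5000·0.2500 − ½·2.0000·0.2500² = 0.0625 m while stopping
human closes 1.4000·0.4000 = 0.5600 m
C+Z_d+Z_r = 0.2000+0.0600+0.0000 = 0.2600 m
S_min ≈ 0.0750+0.0625+0.5600+0.2600  ⇒  S_min = 383/400 m

S_min = 383/400 m = 0.9575 m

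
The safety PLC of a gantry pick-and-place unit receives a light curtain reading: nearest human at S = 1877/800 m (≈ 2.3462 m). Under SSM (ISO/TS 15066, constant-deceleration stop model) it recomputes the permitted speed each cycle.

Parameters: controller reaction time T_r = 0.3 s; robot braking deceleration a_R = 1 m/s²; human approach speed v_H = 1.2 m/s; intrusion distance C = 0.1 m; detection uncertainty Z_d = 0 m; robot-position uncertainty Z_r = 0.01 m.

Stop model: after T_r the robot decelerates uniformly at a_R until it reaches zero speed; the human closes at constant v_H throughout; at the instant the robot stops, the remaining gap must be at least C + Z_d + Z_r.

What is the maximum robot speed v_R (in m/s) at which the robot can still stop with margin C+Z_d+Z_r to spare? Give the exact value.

quadratic (1/2)·v² + (3/2)·v + (-1501/800) = 0
  disc = (3/2)² − 4·(1/2)·(-1501/800) = 2401/400 ; √disc = 49/20
  v_R = (−(3/2) + 49/20) / (2·(1/2)) = 19/20 m/s
check:
braking lasts T_s = (19/20)/1 = 0.9500 s
reaction-phase robot travel = 0.9500·0.3000 = 0.2850 m
braking distance = 0.9500²/(2·1.0000) = 0.4512 m
human over T_r+T_s: 1.2000·(0.3000+0.9500) = 1.5000 m
residual clearance needed = 0.1000+0.0000+0.0100 = 0.1100 m
sum ≈ 0.2850+0.4512+1.5000+0.1100 ≈ 2.3462 m = S ✓

v_R_max = 19/20 m/s = 0.9500 m/s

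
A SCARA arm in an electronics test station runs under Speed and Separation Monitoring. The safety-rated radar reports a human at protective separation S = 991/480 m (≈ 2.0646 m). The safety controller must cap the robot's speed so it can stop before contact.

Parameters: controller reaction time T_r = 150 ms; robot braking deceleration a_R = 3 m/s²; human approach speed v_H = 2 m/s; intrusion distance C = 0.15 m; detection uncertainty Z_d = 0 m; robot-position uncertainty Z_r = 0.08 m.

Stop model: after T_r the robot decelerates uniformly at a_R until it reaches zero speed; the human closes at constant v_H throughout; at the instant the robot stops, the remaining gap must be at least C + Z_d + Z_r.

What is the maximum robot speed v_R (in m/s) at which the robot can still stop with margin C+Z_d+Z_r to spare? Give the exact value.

v_R_max = 29/20 m/s = 1.4500 m/s

at the boundary: (1/6)·v² + (49/60)·v + (-3683/2400) = 0
  disc = (49/60)² − 4·(1/6)·(-3683/2400) = 169/100 ; √disc = 13/10
  v_R = (−(49/60) + 13/10) / (2·(1/6)) = 29/20 m/s
check:
stop time T_s = (29/20)/3 = 0.4833 s
reaction-phase robot travel = 1.4500·0.1500 = 0.2175 m
robot covers 1.4500·0.4833 − ½·3.0000·0.4833² = 0.3504 m while stopping
human over T_r+T_s: 2.0000·(0.1500+0.4833) = 1.2667 m
C+Z_d+Z_r = 0.1500+0.0000+0.0800 = 0.2300 m
sum ≈ 0.2175+0.3504+1.2667+0.2300 ≈ 2.0646 m = S ✓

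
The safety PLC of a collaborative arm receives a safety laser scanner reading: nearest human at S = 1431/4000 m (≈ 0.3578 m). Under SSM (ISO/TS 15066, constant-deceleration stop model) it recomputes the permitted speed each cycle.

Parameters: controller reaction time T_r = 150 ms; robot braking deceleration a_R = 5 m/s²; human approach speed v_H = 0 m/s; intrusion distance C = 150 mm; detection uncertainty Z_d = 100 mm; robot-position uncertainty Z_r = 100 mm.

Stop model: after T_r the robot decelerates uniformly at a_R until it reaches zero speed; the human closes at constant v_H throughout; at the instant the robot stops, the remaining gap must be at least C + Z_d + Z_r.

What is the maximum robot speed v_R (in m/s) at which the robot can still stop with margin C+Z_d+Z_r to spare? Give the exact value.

collect terms ⇒ (1/10)·v_R² + (3/20)·v_R + (-31/4000) = 0
  disc = (3/20)² − 4·(1/10)·(-31/4000) = 16/625 ; √disc = 4/25
  v_R = (−(3/20) + 4/25) / (2·(1/10)) = 1/20 m/s
check:
T_s = v_R/a_R = (1/20)/5 = 0.0100 s
robot covers v_R·T_r = 0.0500·0.1500 = 0.0075 m before braking
robot under decel: 0.0500²/(2·5.0000) = 0.0003 m
person approaches 0.0000·(0.1500+0.0100) = 0.0000 m
margins: 0.1500+0.1000+0.1000 = 0.3500 m
sum ≈ 0.0075+0.0003+0.0000+0.3500 ≈ 0.3578 m = S ✓

v_R_max = 1/20 m/s = 0.0500 m/s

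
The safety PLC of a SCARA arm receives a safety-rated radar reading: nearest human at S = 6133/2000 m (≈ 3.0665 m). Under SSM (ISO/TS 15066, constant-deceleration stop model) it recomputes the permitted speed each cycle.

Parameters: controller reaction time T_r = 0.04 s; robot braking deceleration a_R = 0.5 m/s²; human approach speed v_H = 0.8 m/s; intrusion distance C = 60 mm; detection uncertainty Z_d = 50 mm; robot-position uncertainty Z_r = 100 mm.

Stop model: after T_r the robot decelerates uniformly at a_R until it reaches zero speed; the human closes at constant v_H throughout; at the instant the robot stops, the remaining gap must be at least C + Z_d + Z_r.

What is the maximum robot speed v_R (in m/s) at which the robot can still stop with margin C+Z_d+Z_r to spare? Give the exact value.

v_R_max = 21/20 m/s = 1.0500 m/s

collect terms ⇒ (1)·v_R² + (41/25)·v_R + (-5649/2000) = 0
  disc = (41/25)² − 4·(1)·(-5649/2000) = 34969/2500 ; √disc = 187/50
  v_R = (−(41/25) + 187/50) / (2·(1)) = 21/20 m/s
check:
braking lasts T_s = (21/20)/(1/2) = 2.1000 s
reaction-phase robot travel = 1.0500·0.0400 = 0.0420 m
robot covers 1.0500·2.1000 − ½·0.5000·2.1000² = 1.1025 m while stopping
person approaches 0.8000·(0.0400+2.1000) = 1.7120 m
residual clearance needed = 0.0600+0.0500+0.1000 = 0.2100 m
sum ≈ 0.0420+1.1025+1.7120+0.2100 ≈ 3.0665 m = S ✓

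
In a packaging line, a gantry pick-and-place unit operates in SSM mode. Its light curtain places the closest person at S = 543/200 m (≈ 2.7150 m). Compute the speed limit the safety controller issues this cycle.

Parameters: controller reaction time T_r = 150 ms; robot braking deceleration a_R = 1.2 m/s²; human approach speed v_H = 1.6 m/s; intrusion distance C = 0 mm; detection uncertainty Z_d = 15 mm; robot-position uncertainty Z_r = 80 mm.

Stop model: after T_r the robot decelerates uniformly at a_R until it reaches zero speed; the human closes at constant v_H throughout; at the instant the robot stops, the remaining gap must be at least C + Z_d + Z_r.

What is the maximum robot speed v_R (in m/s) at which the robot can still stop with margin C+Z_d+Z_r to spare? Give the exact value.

at the boundary: (5/12)·v² + (89/60)·v + (-119/50) = 0
  disc = (89/60)² − 4·(5/12)·(-119/50) = 22201/3600 ; √disc = 149/60
  v_R = (−(89/60) + 149/60) / (2·(5/12)) = 6/5 m/s
check:
braking lasts T_s = (6/5)/(6/5) = 1.0000 s
robot covers v_R·T_r = 1.2000·0.1500 = 0.1800 m before braking
robot under decel: 1.2000²/(2·1.2000) = 0.6000 m
human closes 1.6000·1.1500 = 1.8400 m
margins: 0.0000+0.0150+0.0800 = 0.0950 m
sum ≈ 0.1800+0.6000+1.8400+0.0950 ≈ 2.7150 m = S ✓

v_R_max = 6/5 m/s = 1.2000 m/s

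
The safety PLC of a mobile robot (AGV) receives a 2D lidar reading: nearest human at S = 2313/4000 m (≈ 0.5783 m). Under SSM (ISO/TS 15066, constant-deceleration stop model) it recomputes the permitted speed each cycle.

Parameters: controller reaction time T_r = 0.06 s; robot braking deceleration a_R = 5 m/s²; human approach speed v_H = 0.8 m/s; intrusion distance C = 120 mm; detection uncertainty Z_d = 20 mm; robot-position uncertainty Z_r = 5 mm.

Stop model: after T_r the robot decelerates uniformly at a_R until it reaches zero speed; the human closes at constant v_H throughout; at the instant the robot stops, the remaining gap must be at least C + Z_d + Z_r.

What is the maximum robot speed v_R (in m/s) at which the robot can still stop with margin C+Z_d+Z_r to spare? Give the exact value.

collect terms ⇒ (1/10)·v_R² + (11/50)·v_R + (-1541/4000) = 0
  disc = (11/50)² − 4·(1/10)·(-1541/4000) = 81/400 ; √disc = 9/20
  v_R = (−(11/50) + 9/20) / (2·(1/10)) = 23/20 m/s
check:
stop time T_s = (23/20)/5 = 0.2300 s
reaction-phase robot travel = 1.1500·0.0600 = 0.0690 m
braking distance = 1.1500²/(2·5.0000) = 0.1323 m
human closes 0.8000·0.2900 = 0.2320 m
C+Z_d+Z_r = 0.1200+0.0200+0.0050 = 0.1450 m
sum ≈ 0.0690+0.1323+0.2320+0.1450 ≈ 0.5783 m = S ✓

v_R_max = 23/20 m/s = 1.1500 m/s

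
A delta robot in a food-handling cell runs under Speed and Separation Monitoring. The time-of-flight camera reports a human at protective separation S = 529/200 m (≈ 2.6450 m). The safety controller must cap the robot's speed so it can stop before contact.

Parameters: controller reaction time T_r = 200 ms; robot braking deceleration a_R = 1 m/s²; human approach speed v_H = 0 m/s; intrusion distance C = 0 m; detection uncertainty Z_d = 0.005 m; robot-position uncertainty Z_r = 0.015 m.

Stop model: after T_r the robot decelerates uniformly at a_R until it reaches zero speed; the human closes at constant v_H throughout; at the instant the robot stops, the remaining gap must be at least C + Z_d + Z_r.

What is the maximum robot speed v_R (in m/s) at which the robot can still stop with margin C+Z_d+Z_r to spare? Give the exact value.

collect terms ⇒ (1/2)·v_R² + (1/5)·v_R + (-21/8) = 0
  disc = (1/5)² − 4·(1/2)·(-21/8) = 529/100 ; √disc = 23/10
  v_R = (−(1/5) + 23/10) / (2·(1/2)) = 21/10 m/s
check:
stop time T_s = (21/10)/1 = 2.1000 s
reaction-phase robot travel = 2.1000·0.2000 = 0.4200 m
braking distance = 2.1000²/(2·1.0000) = 2.2050 m
person approaches 0.0000·(0.2000+2.1000) = 0.0000 m
margins: 0.0000+0.0050+0.0150 = 0.0200 m
sum ≈ 0.4200+2.2050+0.0000+0.0200 ≈ 2.6450 m = S ✓

v_R_max = 21/10 m/s = 2.1000 m/s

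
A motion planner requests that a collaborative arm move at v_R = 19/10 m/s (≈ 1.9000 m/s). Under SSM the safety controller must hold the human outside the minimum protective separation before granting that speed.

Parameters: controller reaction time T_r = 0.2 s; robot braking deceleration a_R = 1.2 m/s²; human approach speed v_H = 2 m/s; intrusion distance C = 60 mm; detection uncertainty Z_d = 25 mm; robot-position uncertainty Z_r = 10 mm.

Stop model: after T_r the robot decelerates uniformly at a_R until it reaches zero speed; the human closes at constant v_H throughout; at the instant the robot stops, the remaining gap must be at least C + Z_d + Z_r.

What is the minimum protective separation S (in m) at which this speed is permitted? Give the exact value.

S_min = 1331/240 m = 5.5458 m

T_s = v_R/a_R = (19/10)/(6/5) = 1.5833 s
reaction-phase robot travel = 1.9000·0.2000 = 0.3800 m
braking distance = 1.9000²/(2·1.2000) = 1.5042 m
human closes 2.0000·1.7833 = 3.5667 m
C+Z_d+Z_r = 0.0600+0.0250+0.0100 = 0.0950 m
S_min ≈ 0.3800+1.5042+3.5667+0.0950  ⇒  S_min = 1331/240 m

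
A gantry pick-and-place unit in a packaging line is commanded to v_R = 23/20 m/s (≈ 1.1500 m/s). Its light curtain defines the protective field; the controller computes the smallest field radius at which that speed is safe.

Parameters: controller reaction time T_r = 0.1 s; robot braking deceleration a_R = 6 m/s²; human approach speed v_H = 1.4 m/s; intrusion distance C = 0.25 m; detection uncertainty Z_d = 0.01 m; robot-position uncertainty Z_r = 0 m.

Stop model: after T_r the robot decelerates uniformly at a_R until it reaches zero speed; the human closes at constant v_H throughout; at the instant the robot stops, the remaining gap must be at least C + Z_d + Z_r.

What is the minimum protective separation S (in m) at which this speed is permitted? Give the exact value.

braking lasts T_s = (23/20)/6 = 0.1917 s
robot in T_r: 1.1500·0.1000 = 0.1150 m
robot covers 1.1500·0.1917 − ½·6.0000·0.1917² = 0.1102 m while stopping
human closes 1.4000·0.2917 = 0.4083 m
residual clearance needed = 0.2500+0.0100+0.0000 = 0.2600 m
S_min ≈ 0.1150+0.1102+0.4083+0.2600  ⇒  S_min = 4289/4800 m

S_min = 4289/4800 m = 0.8935 m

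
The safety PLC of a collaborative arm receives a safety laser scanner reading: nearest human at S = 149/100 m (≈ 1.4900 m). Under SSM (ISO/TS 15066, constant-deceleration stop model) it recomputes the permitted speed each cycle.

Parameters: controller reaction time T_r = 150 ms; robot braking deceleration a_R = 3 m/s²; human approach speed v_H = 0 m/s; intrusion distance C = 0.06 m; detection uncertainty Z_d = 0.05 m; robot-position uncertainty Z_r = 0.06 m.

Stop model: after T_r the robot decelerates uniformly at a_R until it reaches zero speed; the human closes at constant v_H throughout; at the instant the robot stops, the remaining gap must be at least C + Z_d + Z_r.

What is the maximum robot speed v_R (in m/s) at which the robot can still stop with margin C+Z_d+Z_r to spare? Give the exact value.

v_R_max = 12/5 m/s = 2.4000 m/s

quadratic (1/6)·v² + (3/20)·v + (-33/25) = 0
  disc = (3/20)² − 4·(1/6)·(-33/25) = 361/400 ; √disc = 19/20
  v_R = (−(3/20) + 19/20) / (2·(1/6)) = 12/5 m/s
check:
stop time T_s = (12/5)/3 = 0.8000 s
robot in T_r: 2.4000·0.1500 = 0.3600 m
robot covers 2.4000·0.8000 − ½·3.0000·0.8000² = 0.9600 m while stopping
human over T_r+T_s: 0.0000·(0.1500+0.8000) = 0.0000 m
margins: 0.0600+0.0500+0.0600 = 0.1700 m
sum ≈ 0.3600+0.9600+0.0000+0.1700 ≈ 1.4900 m = S ✓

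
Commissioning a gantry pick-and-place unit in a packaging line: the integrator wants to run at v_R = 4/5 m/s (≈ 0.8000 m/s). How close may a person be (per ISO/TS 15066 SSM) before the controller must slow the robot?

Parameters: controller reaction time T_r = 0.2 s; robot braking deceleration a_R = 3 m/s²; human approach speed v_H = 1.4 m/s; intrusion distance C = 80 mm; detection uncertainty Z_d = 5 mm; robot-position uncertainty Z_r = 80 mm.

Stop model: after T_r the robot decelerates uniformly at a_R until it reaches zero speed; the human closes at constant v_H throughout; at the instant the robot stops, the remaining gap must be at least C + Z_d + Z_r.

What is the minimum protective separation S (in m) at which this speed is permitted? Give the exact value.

T_s = v_R/a_R = (4/5)/3 = 0.2667 s
reaction-phase robot travel = 0.8000·0.2000 = 0.1600 m
robot covers 0.8000·0.2667 − ½·3.0000·0.2667² = 0.1067 m while stopping
human closes 1.4000·0.4667 = 0.6533 m
C+Z_d+Z_r = 0.0800+0.0050+0.0800 = 0.1650 m
S_min ≈ 0.1600+0.1067+0.6533+0.1650  ⇒  S_min = 217/200 m

S_min = 217/200 m = 1.0850 m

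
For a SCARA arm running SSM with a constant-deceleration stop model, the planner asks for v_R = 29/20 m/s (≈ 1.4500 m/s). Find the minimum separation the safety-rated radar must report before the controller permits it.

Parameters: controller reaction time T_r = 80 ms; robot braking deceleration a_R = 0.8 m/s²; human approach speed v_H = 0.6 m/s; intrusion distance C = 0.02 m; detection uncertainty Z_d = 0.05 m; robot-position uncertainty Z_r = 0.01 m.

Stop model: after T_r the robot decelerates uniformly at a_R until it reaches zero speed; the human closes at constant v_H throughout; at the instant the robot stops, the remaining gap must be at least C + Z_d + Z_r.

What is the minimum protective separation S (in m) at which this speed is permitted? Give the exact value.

braking lasts T_s = (29/20)/(4/5) = 1.8125 s
robot in T_r: 1.4500·0.0800 = 0.1160 m
robot covers 1.4500·1.8125 − ½·0.8000·1.8125² = 1.3141 m while stopping
human closes 0.6000·1.8925 = 1.1355 m
C+Z_d+Z_r = 0.0200+0.0500+0.0100 = 0.0800 m
S_min ≈ 0.1160+1.3141+1.1355+0.0800  ⇒  S_min = 42329/16000 m

S_min = 42329/16000 m = 2.6456 m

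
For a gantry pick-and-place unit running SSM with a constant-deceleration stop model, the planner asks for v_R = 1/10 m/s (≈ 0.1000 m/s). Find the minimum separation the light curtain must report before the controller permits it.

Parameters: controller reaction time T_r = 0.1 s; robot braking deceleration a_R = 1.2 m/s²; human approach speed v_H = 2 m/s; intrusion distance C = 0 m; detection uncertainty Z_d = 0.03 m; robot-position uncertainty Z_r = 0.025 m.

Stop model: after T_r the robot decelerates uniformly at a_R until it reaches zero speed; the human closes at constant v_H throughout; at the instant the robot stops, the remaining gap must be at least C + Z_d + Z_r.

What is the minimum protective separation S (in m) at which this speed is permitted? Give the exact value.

T_s = v_R/a_R = (1/10)/(6/5) = 0.0833 s
robot covers v_R·T_r = 0.1000·0.1000 = 0.0100 m before braking
robot under decel: 0.1000²/(2·1.2000) = 0.0042 m
human closes 2.0000·0.1833 = 0.3667 m
margins: 0.0000+0.0300+0.0250 = 0.0550 m
S_min ≈ 0.0100+0.0042+0.3667+0.0550  ⇒  S_min = 523/1200 m

S_min = 523/1200 m = 0.4358 m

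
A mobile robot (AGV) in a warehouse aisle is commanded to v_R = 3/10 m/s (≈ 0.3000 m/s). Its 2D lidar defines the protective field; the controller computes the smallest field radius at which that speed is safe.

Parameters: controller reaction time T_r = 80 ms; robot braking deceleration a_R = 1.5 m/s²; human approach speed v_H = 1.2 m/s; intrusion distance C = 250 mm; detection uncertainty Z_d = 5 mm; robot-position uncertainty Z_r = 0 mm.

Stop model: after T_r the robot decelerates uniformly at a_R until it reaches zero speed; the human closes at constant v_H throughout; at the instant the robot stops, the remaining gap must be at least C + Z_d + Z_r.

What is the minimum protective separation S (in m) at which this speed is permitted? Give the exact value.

S_min = 129/200 m = 0.6450 m

stop time T_s = (3/10)/(3/2) = 0.2000 s
reaction-phase robot travel = 0.3000·0.0800 = 0.0240 m
robot covers 0.3000·0.2000 − ½·1.5000·0.2000² = 0.0300 m while stopping
person approaches 1.2000·(0.0800+0.2000) = 0.3360 m
residual clearance needed = 0.2500+0.0050+0.0000 = 0.2550 m
S_min ≈ 0.0240+0.0300+0.3360+0.2550  ⇒  S_min = 129/200 m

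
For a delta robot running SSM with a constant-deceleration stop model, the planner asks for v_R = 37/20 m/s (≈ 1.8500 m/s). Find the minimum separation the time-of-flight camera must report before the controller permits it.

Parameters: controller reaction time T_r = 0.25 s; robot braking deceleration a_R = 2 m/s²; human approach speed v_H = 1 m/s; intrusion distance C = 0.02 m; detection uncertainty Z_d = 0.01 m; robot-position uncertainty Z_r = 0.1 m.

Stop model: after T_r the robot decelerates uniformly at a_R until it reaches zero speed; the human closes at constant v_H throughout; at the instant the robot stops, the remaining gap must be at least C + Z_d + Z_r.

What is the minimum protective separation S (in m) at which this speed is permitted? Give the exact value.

S_min = 4197/1600 m = 2.6231 m

braking lasts T_s = (37/20)/2 = 0.9250 s
robot in T_r: 1.8500·0.2500 = 0.4625 m
robot under decel: 1.8500²/(2·2.0000) = 0.8556 m
human closes 1.0000·1.1750 = 1.1750 m
C+Z_d+Z_r = 0.0200+0.0100+0.1000 = 0.1300 m
S_min ≈ 0.4625+0.8556+1.1750+0.1300  ⇒  S_min = 4197/1600 m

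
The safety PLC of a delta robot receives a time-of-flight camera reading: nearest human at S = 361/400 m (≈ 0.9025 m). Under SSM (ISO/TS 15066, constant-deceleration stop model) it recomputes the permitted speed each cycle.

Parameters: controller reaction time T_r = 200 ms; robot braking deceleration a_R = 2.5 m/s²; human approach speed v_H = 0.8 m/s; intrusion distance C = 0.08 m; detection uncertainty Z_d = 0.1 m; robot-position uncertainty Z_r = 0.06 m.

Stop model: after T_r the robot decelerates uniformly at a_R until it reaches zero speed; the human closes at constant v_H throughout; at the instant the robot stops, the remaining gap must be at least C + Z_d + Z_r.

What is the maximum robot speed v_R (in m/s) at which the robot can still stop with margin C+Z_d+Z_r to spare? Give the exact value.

collect terms ⇒ (1/5)·v_R² + (13/25)·v_R + (-201/400) = 0
  disc = (13/25)² − 4·(1/5)·(-201/400) = 1681/2500 ; √disc = 41/50
  v_R = (−(13/25) + 41/50) / (2·(1/5)) = 3/4 m/s
check:
braking lasts T_s = (3/4)/(5/2) = 0.3000 s
robot covers v_R·T_r = 0.7500·0.2000 = 0.1500 m before braking
braking distance = 0.7500²/(2·2.5000) = 0.1125 m
human closes 0.8000·0.5000 = 0.4000 m
residual clearance needed = 0.0800+0.1000+0.0600 = 0.2400 m
sum ≈ 0.1500+0.1125+0.4000+0.2400 ≈ 0.9025 m = S ✓

v_R_max = 3/4 m/s = 0.7500 m/s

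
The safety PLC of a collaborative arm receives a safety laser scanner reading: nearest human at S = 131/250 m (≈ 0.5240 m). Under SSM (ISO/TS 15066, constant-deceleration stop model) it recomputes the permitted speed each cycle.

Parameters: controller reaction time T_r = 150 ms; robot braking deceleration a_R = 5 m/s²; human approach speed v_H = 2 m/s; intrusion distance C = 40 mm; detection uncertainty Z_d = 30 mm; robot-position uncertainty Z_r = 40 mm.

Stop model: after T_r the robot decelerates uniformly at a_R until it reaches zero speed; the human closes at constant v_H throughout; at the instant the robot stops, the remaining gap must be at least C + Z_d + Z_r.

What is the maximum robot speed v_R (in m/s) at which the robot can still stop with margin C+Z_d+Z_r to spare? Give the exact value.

quadratic (1/10)·v² + (11/20)·v + (-57/500) = 0
  disc = (11/20)² − 4·(1/10)·(-57/500) = 3481/10000 ; √disc = 59/100
  v_R = (−(11/20) + 59/100) / (2·(1/10)) = 1/5 m/s
check:
T_s = v_R/a_R = (1/5)/5 = 0.0400 s
robot covers v_R·T_r = 0.2000·0.1500 = 0.0300 m before braking
robot under decel: 0.2000²/(2·5.0000) = 0.0040 m
human closes 2.0000·0.1900 = 0.3800 m
C+Z_d+Z_r = 0.0400+0.0300+0.0400 = 0.1100 m
sum ≈ 0.0300+0.0040+0.3800+0.1100 ≈ 0.5240 m = S ✓

v_R_max = 1/5 m/s = 0.2000 m/s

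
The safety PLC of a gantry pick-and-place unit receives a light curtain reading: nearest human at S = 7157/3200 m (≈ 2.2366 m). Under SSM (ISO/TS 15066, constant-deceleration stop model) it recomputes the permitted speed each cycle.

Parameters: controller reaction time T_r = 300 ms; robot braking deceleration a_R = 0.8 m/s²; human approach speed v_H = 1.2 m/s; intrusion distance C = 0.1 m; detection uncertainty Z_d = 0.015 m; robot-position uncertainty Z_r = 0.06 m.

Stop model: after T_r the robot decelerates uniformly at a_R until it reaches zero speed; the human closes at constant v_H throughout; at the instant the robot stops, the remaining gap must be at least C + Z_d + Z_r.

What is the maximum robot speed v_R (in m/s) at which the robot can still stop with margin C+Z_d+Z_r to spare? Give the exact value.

v_R_max = 3/4 m/s = 0.7500 m/s

collect terms ⇒ (5/8)·v_R² + (9/5)·v_R + (-1089/640) = 0
  disc = (9/5)² − 4·(5/8)·(-1089/640) = 47961/6400 ; √disc = 219/80
  v_R = (−(9/5) + 219/80) / (2·(5/8)) = 3/4 m/s
check:
braking lasts T_s = (3/4)/(4/5) = 0.9375 s
robot covers v_R·T_r = 0.7500·0.3000 = 0.2250 m before braking
robot covers 0.7500·0.9375 − ½·0.8000·0.9375² = 0.3516 m while stopping
human over T_r+T_s: 1.2000·(0.3000+0.9375) = 1.4850 m
margins: 0.1000+0.0150+0.0600 = 0.1750 m
sum ≈ 0.2250+0.3516+1.4850+0.1750 ≈ 2.2366 m = S ✓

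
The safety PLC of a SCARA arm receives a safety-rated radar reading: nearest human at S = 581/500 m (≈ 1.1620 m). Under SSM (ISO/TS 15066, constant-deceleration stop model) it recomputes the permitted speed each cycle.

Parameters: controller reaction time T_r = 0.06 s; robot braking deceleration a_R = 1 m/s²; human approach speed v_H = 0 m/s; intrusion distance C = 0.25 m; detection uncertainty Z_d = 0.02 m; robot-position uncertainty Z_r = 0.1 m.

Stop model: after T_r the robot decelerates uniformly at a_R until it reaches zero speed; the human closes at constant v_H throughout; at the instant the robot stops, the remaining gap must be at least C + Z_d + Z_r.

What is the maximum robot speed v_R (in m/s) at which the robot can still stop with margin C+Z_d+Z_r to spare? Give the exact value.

at the boundary: (1/2)·v² + (3/50)·v + (-99/125) = 0
  disc = (3/50)² − 4·(1/2)·(-99/125) = 3969/2500 ; √disc = 63/50
  v_R = (−(3/50) + 63/50) / (2·(1/2)) = 6/5 m/s
check:
stop time T_s = (6/5)/1 = 1.2000 s
robot in T_r: 1.2000·0.0600 = 0.0720 m
robot under decel: 1.2000²/(2·1.0000) = 0.7200 m
person approaches 0.0000·(0.0600+1.2000) = 0.0000 m
C+Z_d+Z_r = 0.2500+0.0200+0.1000 = 0.3700 m
sum ≈ 0.0720+0.7200+0.0000+0.3700 ≈ 1.1620 m = S ✓

v_R_max = 6/5 m/s = 1.2000 m/s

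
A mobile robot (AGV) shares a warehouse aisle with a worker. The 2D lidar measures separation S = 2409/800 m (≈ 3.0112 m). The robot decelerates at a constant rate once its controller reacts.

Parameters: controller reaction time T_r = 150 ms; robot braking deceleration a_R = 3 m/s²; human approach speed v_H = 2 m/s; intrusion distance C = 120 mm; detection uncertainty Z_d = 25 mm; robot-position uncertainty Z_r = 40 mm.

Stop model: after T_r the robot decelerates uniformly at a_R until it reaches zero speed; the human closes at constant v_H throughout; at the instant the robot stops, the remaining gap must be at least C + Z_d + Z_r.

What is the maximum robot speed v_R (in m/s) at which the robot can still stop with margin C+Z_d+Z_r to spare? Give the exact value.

v_R_max = 43/20 m/s = 2.1500 m/s

collect terms ⇒ (1/6)·v_R² + (49/60)·v_R + (-2021/800) = 0
  disc = (49/60)² − 4·(1/6)·(-2021/800) = 529/225 ; √disc = 23/15
  v_R = (−(49/60) + 23/15) / (2·(1/6)) = 43/20 m/s
check:
braking lasts T_s = (43/20)/3 = 0.7167 s
robot covers v_R·T_r = 2.1500·0.1500 = 0.3225 m before braking
robot under decel: 2.1500²/(2·3.0000) = 0.7704 m
human closes 2.0000·0.8667 = 1.7333 m
margins: 0.1200+0.0250+0.0400 = 0.1850 m
sum ≈ 0.3225+0.7704+1.7333+0.1850 ≈ 3.0112 m = S ✓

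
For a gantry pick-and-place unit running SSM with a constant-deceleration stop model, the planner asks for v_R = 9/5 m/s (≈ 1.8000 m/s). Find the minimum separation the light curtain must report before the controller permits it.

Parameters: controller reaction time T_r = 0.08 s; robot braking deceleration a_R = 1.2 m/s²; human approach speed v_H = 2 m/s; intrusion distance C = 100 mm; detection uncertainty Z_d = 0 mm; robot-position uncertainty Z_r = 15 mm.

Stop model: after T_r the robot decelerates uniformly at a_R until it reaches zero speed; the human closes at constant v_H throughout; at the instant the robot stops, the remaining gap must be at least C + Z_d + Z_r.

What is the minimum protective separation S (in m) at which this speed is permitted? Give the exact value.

S_min = 4769/1000 m = 4.7690 m

stop time T_s = (9/5)/(6/5) = 1.5000 s
robot in T_r: 1.8000·0.0800 = 0.1440 m
robot under decel: 1.8000²/(2·1.2000) = 1.3500 m
human over T_r+T_s: 2.0000·(0.0800+1.5000) = 3.1600 m
C+Z_d+Z_r = 0.1000+0.0000+0.0150 = 0.1150 m
S_min ≈ 0.1440+1.3500+3.1600+0.1150  ⇒  S_min = 4769/1000 m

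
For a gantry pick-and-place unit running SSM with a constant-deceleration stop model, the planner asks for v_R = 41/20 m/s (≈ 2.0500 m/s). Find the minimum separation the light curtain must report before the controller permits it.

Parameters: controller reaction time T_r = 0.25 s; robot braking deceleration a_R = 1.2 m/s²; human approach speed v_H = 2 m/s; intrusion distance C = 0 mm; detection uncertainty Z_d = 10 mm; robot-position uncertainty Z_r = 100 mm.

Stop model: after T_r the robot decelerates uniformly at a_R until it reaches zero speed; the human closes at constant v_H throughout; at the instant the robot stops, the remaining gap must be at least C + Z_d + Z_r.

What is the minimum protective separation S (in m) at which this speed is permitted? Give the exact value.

S_min = 30193/4800 m = 6.2902 m

T_s = v_R/a_R = (41/20)/(6/5) = 1.7083 s
reaction-phase robot travel = 2.0500·0.2500 = 0.5125 m
braking distance = 2.0500²/(2·1.2000) = 1.7510 m
human over T_r+T_s: 2.0000·(0.2500+1.7083) = 3.9167 m
residual clearance needed = 0.0000+0.0100+0.1000 = 0.1100 m
S_min ≈ 0.5125+1.7510+3.9167+0.1100  ⇒  S_min = 30193/4800 m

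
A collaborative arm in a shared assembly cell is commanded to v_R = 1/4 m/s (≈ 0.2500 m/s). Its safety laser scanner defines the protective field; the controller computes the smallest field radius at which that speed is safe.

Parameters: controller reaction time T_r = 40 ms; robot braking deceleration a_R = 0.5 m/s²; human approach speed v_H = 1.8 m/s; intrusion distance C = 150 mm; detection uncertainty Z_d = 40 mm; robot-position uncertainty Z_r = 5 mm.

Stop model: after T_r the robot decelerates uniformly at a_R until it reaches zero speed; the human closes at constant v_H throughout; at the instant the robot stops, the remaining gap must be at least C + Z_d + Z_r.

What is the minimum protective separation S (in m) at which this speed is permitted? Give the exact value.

S_min = 2479/2000 m = 1.2395 m

braking lasts T_s = (1/4)/(1/2) = 0.5000 s
robot in T_r: 0.2500·0.0400 = 0.0100 m
robot covers 0.2500·0.5000 − ½·0.5000·0.5000² = 0.0625 m while stopping
human closes 1.8000·0.5400 = 0.9720 m
residual clearance needed = 0.1500+0.0400+0.0050 = 0.1950 m
S_min ≈ 0.0100+0.0625+0.9720+0.1950  ⇒  S_min = 2479/2000 m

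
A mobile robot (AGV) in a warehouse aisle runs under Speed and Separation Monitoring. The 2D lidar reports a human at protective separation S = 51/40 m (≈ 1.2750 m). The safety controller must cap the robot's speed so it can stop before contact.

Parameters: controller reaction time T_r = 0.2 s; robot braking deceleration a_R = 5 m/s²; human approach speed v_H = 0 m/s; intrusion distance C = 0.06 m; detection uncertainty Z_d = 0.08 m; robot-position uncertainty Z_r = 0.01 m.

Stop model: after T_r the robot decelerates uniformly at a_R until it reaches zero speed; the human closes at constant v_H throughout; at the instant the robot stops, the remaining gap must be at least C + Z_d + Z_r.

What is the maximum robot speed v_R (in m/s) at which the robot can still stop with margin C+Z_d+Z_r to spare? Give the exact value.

at the boundary: (1/10)·v² + (1/5)·v + (-9/8) = 0
  disc = (1/5)² − 4·(1/10)·(-9/8) = 49/100 ; √disc = 7/10
  v_R = (−(1/5) + 7/10) / (2·(1/10)) = 5/2 m/s
check:
stop time T_s = (5/2)/5 = 0.5000 s
robot covers v_R·T_r = 2.5000·0.2000 = 0.5000 m before braking
robot covers 2.5000·0.5000 − ½·5.0000·0.5000² = 0.6250 m while stopping
human over T_r+T_s: 0.0000·(0.2000+0.5000) = 0.0000 m
C+Z_d+Z_r = 0.0600+0.0800+0.0100 = 0.1500 m
sum ≈ 0.5000+0.6250+0.0000+0.1500 ≈ 1.2750 m = S ✓

v_R_max = 5/2 m/s = 2.5000 m/s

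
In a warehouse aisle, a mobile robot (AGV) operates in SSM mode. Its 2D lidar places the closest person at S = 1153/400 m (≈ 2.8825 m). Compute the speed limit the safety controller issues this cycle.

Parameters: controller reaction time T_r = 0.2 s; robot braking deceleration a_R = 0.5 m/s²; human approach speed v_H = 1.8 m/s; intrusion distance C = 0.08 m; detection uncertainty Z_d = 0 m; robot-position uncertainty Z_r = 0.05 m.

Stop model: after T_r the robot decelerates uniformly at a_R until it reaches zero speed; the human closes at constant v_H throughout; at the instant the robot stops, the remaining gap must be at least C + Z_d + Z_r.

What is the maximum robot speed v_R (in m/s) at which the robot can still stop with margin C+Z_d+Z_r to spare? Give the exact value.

collect terms ⇒ (1)·v_R² + (19/5)·v_R + (-957/400) = 0
  disc = (19/5)² − 4·(1)·(-957/400) = 2401/100 ; √disc = 49/10
  v_R = (−(19/5) + 49/10) / (2·(1)) = 11/20 m/s
check:
braking lasts T_s = (11/20)/(1/2) = 1.1000 s
robot covers v_R·T_r = 0.5500·0.2000 = 0.1100 m before braking
robot under decel: 0.5500²/(2·0.5000) = 0.3025 m
person approaches 1.8000·(0.2000+1.1000) = 2.3400 m
margins: 0.0800+0.0000+0.0500 = 0.1300 m
sum ≈ 0.1100+0.3025+2.3400+0.1300 ≈ 2.8825 m = S ✓

v_R_max = 11/20 m/s = 0.5500 m/s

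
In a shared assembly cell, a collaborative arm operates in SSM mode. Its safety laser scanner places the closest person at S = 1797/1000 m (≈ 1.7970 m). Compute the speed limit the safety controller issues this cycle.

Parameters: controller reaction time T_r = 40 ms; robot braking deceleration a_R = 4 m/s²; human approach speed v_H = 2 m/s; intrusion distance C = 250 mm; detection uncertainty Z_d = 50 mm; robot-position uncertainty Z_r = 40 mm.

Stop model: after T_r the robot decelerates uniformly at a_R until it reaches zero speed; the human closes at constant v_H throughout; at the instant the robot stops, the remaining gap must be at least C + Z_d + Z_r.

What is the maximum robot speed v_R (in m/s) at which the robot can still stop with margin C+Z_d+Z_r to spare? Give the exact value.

quadratic (1/8)·v² + (27/50)·v + (-1377/1000) = 0
  disc = (27/50)² − 4·(1/8)·(-1377/1000) = 9801/10000 ; √disc = 99/100
  v_R = (−(27/50) + 99/100) / (2·(1/8)) = 9/5 m/s
check:
braking lasts T_s = (9/5)/4 = 0.4500 s
reaction-phase robot travel = 1.8000·0.0400 = 0.0720 m
braking distance = 1.8000²/(2·4.0000) = 0.4050 m
human closes 2.0000·0.4900 = 0.9800 m
C+Z_d+Z_r = 0.2500+0.0500+0.0400 = 0.3400 m
sum ≈ 0.0720+0.4050+0.9800+0.3400 ≈ 1.7970 m = S ✓

v_R_max = 9/5 m/s = 1.8000 m/s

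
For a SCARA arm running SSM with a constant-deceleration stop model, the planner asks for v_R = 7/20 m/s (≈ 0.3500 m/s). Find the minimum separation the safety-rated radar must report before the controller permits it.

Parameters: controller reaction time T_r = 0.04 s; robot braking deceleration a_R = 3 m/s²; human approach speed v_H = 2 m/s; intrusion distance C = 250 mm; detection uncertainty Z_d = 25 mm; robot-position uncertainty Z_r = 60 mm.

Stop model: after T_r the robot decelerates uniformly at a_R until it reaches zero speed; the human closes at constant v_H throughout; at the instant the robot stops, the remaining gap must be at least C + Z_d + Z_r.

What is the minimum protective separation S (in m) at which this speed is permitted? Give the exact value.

S_min = 2731/4000 m = 0.6827 m

T_s = v_R/a_R = (7/20)/3 = 0.1167 s
reaction-phase robot travel = 0.3500·0.0400 = 0.0140 m
robot covers 0.3500·0.1167 − ½·3.0000·0.1167² = 0.0204 m while stopping
human closes 2.0000·0.1567 = 0.3133 m
residual clearance needed = 0.2500+0.0250+0.0600 = 0.3350 m
S_min ≈ 0.0140+0.0204+0.3133+0.3350  ⇒  S_min = 2731/4000 m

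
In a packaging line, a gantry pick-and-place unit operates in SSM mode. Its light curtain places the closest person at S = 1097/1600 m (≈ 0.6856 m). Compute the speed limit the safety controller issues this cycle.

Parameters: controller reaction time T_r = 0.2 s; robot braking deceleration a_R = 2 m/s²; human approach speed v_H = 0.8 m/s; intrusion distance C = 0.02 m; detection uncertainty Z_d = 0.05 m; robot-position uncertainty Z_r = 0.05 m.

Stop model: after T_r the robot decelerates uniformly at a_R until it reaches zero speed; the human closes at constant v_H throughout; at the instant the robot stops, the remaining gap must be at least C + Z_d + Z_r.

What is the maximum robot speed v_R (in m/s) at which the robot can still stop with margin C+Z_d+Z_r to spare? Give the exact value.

at the boundary: (1/4)·v² + (3/5)·v + (-649/1600) = 0
  disc = (3/5)² − 4·(1/4)·(-649/1600) = 49/64 ; √disc = 7/8
  v_R = (−(3/5) + 7/8) / (2·(1/4)) = 11/20 m/s
check:
T_s = v_R/a_R = (11/20)/2 = 0.2750 s
robot covers v_R·T_r = 0.5500·0.2000 = 0.1100 m before braking
robot covers 0.5500·0.2750 − ½·2.0000·0.2750² = 0.0756 m while stopping
human over T_r+T_s: 0.8000·(0.2000+0.2750) = 0.3800 m
residual clearance needed = 0.0200+0.0500+0.0500 = 0.1200 m
sum ≈ 0.1100+0.0756+0.3800+0.1200 ≈ 0.6856 m = S ✓

v_R_max = 11/20 m/s = 0.5500 m/s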